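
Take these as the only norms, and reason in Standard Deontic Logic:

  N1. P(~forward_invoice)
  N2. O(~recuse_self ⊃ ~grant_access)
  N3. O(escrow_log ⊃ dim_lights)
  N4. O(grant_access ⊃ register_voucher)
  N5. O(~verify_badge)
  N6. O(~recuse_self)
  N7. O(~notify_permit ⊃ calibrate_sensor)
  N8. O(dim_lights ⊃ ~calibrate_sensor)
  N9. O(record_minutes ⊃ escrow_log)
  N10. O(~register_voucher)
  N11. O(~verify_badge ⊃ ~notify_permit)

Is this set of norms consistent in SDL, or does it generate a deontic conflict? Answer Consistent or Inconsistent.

Consistent

Premise 4 is O(grant_access ⊃ register_voucher), but O(grant_access) is not derivable from the premises, so it does not yield O(register_voucher).
So O(register_voucher) is not derivable, and the apparent clash with O(~register_voucher) does not arise.
A world satisfying every obligation exists (e.g. calibrate_sensor=true, dim_lights=false, escrow_log=false, forward_invoice=false, grant_access=false, notify_permit=false, record_minutes=false, recuse_self=false, register_voucher=false, verify_badge=false); no atom is both obligatory and forbidden, so the set is consistent.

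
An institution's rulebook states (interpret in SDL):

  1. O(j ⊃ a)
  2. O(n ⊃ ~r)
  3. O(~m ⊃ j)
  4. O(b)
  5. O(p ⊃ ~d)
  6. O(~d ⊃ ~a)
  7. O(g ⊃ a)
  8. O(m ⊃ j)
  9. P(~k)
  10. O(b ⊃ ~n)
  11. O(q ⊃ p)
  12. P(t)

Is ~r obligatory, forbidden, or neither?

Premise 2 is O(n ⊃ ~r), but O(n) is not derivable from the premises, so it does not yield O(~r).
No premise or chain of K-axiom applications forces O(~r), and none forces O(r). So ~r is neither obligatory nor forbidden under these norms.

Neither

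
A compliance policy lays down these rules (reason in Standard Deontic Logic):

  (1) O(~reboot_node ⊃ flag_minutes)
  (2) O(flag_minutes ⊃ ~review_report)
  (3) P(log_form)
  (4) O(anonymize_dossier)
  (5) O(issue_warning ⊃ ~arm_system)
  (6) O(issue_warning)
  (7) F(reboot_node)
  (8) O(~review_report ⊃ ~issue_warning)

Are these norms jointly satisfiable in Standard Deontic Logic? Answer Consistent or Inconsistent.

Inconsistent

F(reboot_node) at premise 7 means O(~reboot_node).
Premise 1 is O(~reboot_node ⊃ flag_minutes); since O(~reboot_node), deontic closure gives O(flag_minutes).
Applying K to premise 2 (O(flag_minutes ⊃ ~review_report)) and O(flag_minutes) yields O(~review_report).
From O(~review_report) and premise 8, O(~review_report ⊃ ~issue_warning), we obtain O(~issue_warning).
However, premise 6 gives O(issue_warning).
We now have both O(~issue_warning) and O(issue_warning) — issue_warning is simultaneously obligatory and forbidden, violating the D-axiom.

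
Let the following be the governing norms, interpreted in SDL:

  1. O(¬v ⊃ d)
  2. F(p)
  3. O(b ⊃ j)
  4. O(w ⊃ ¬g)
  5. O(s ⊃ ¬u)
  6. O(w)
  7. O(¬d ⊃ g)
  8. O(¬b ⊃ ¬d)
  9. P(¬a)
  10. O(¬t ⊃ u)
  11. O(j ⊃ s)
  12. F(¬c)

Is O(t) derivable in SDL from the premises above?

Yes

Premise 6 gives O(w).
With premise 4, O(w ⊃ ¬g), the K-axiom yields O(¬g).
Premise 7, O(¬d ⊃ g), contraposes to O(¬g ⊃ d); with O(¬g) we get O(d).
The contrapositive of premise 8 (O(¬b ⊃ ¬d)) is O(d ⊃ b), and O(d) is already established, so O(b).
Premise 3 is O(b ⊃ j); since O(b), deontic closure gives O(j).
With premise 11, O(j ⊃ s), the K-axiom yields O(s).
From O(s) and premise 5, O(s ⊃ ¬u), we obtain O(¬u).
The contrapositive of premise 10 (O(¬t ⊃ u)) is O(¬u ⊃ t), and O(¬u) is already established, so O(t).
Premises 1, 2, 9, 12 do not contribute to this derivation.
So O(t) follows.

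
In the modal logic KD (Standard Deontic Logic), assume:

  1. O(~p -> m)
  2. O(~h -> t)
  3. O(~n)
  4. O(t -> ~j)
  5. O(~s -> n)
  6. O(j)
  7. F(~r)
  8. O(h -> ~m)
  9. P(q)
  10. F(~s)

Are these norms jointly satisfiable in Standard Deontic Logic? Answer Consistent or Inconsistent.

Consistent

Premise 5 is O(~s -> n), but O(~s) is not derivable from the premises, so it does not yield O(n).
So O(n) is not derivable, and the apparent clash with O(~n) does not arise.
A world satisfying every obligation exists (e.g. h=true, j=true, m=false, n=false, p=true, q=false, r=true, s=true, t=false); no atom is both obligatory and forbidden, so the set is consistent.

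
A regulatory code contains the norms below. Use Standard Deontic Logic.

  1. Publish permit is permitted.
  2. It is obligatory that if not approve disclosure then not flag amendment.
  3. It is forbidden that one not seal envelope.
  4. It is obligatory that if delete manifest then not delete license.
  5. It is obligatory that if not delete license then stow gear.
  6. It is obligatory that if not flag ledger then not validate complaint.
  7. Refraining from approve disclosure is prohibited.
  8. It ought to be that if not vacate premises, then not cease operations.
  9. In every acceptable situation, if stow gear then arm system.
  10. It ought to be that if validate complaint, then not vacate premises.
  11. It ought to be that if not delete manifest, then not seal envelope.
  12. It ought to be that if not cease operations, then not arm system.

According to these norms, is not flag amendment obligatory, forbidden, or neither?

Neither

Premise 2 is O(¬approve_disclosure → ¬flag_amendment), but O(¬approve_disclosure) is not derivable from the premises, so it does not yield O(¬flag_amendment).
No premise or chain of K-axiom applications forces O(¬flag_amendment), and none forces O(flag_amendment). So ¬flag_amendment is neither obligatory nor forbidden under these norms.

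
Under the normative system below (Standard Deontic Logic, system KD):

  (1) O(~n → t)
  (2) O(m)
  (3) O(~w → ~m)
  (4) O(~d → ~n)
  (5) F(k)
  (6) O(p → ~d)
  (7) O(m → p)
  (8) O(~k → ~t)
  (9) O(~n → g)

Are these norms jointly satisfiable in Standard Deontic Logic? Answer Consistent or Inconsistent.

Inconsistent

Premise 5 is F(k), i.e. O(~k).
With premise 8, O(~k → ~t), the K-axiom yields O(~t).
Premise 1 is O(~n → t); contrapositively O(~t → n). Since O(~t) holds, K gives O(n).
Premise 4 is O(~d → ~n); contrapositively O(n → d). Since O(n) holds, K gives O(d).
Premise 6, O(p → ~d), contraposes to O(d → ~p); with O(d) we get O(~p).
Premise 7 is O(m → p); contrapositively O(~p → ~m). Since O(~p) holds, K gives O(~m).
Yet premise 2 states O(m).
We now have both O(~m) and O(m) — m is simultaneously obligatory and forbidden, violating the D-axiom.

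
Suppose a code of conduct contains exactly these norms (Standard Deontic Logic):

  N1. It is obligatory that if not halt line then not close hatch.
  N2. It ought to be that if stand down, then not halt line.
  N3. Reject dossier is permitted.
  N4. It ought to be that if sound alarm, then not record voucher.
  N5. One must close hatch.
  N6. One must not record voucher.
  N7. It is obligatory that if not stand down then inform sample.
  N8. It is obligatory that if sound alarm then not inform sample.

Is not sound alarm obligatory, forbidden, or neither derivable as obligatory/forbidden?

Obligatory

Premise 5 states O(close_hatch) outright.
Premise 1 is O(¬halt_line → ¬close_hatch); contrapositively O(close_hatch → halt_line). Since O(close_hatch) holds, K gives O(halt_line).
The contrapositive of premise 2 (O(stand_down → ¬halt_line)) is O(halt_line → ¬stand_down), and O(halt_line) is already established, so O(¬stand_down).
With premise 7, O(¬stand_down → inform_sample), the K-axiom yields O(inform_sample).
Premise 8 is O(sound_alarm → ¬inform_sample); contrapositively O(inform_sample → ¬sound_alarm). Since O(inform_sample) holds, K gives O(¬sound_alarm).
Premises 3, 4, 6 do not contribute to this derivation.
Hence ¬sound_alarm is obligatory.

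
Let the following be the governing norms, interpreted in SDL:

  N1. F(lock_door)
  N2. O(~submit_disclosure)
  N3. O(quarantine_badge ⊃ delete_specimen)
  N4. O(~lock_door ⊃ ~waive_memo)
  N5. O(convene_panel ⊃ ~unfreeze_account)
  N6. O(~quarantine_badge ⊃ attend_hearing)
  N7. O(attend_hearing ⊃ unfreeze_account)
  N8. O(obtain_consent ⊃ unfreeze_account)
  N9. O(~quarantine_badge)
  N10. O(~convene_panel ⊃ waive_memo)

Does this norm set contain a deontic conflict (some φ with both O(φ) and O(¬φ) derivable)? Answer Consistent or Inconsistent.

Inconsistent

Premise 9 gives O(~quarantine_badge).
With premise 6, O(~quarantine_badge ⊃ attend_hearing), the K-axiom yields O(attend_hearing).
Applying K to premise 7 (O(attend_hearing ⊃ unfreeze_account)) and O(attend_hearing) yields O(unfreeze_account).
Premise 5 is O(convene_panel ⊃ ~unfreeze_account); contrapositively O(unfreeze_account ⊃ ~convene_panel). Since O(unfreeze_account) holds, K gives O(~convene_panel).
With premise 10, O(~convene_panel ⊃ waive_memo), the K-axiom yields O(waive_memo).
Premise 4 is O(~lock_door ⊃ ~waive_memo); contrapositively O(waive_memo ⊃ lock_door). Since O(waive_memo) holds, K gives O(lock_door).
However, F(lock_door) at premise 1 amounts to O(~lock_door).
We now have both O(lock_door) and O(~lock_door) — lock_door is simultaneously obligatory and forbidden, violating the D-axiom.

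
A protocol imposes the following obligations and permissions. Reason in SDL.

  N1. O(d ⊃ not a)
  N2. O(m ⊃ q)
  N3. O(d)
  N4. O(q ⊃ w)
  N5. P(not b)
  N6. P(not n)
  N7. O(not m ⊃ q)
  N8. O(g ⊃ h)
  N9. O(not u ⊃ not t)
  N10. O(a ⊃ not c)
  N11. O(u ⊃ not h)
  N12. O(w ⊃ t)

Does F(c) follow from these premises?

Premise 10 is O(a ⊃ not c), but O(a) is not derivable from the premises, so it does not yield O(not c).
No other premise forces O(not c). An ideal world satisfying every premise can still have c true, so F(c) is not derivable.

No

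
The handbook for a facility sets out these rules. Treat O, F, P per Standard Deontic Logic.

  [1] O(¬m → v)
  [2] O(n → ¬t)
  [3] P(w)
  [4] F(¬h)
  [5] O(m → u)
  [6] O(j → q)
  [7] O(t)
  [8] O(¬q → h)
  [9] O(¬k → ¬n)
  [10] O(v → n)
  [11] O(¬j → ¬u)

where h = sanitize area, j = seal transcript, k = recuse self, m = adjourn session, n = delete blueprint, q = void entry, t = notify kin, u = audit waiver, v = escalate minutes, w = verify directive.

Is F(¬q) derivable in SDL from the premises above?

Yes

From premise 7 we have O(t).
Premise 2 is O(n → ¬t); contrapositively O(t → ¬n). Since O(t) holds, K gives O(¬n).
Premise 10 is O(v → n); contrapositively O(¬n → ¬v). Since O(¬n) holds, K gives O(¬v).
The contrapositive of premise 1 (O(¬m → v)) is O(¬v → m), and O(¬v) is already established, so O(m).
From O(m) and premise 5, O(m → u), we obtain O(u).
Premise 11 is O(¬j → ¬u); contrapositively O(u → j). Since O(u) holds, K gives O(j).
Premise 6 is O(j → q); since O(j), deontic closure gives O(q).
Premises 3, 4, 8, 9 do not contribute to this derivation.
So O(q) holds, i.e. F(¬q). The claim follows.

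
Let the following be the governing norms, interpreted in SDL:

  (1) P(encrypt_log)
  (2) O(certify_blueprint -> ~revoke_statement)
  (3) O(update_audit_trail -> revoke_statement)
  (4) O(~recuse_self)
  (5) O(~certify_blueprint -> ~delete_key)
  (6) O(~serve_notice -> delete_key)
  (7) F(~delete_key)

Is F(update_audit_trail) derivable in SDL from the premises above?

Premise 7 is F(~delete_key), i.e. O(delete_key).
Premise 5 is O(~certify_blueprint -> ~delete_key); contrapositively O(delete_key -> certify_blueprint). Since O(delete_key) holds, K gives O(certify_blueprint).
From O(certify_blueprint) and premise 2, O(certify_blueprint -> ~revoke_statement), we obtain O(~revoke_statement).
Premise 3 is O(update_audit_trail -> revoke_statement); contrapositively O(~revoke_statement -> ~update_audit_trail). Since O(~revoke_statement) holds, K gives O(~update_audit_trail).
Premises 1, 4, 6 do not contribute to this derivation.
So O(~update_audit_trail) holds, i.e. F(update_audit_trail). The claim follows.

Yes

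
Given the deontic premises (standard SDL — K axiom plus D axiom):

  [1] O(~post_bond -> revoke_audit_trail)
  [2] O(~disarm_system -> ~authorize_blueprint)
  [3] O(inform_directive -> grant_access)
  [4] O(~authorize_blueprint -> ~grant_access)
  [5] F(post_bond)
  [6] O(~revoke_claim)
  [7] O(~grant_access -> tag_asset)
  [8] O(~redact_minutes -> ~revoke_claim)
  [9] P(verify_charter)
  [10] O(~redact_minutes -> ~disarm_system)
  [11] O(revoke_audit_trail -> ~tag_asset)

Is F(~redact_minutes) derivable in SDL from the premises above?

F(post_bond) at premise 5 means O(~post_bond).
Applying K to premise 1 (O(~post_bond -> revoke_audit_trail)) and O(~post_bond) yields O(revoke_audit_trail).
From O(revoke_audit_trail) and premise 11, O(revoke_audit_trail -> ~tag_asset), we obtain O(~tag_asset).
The contrapositive of premise 7 (O(~grant_access -> tag_asset)) is O(~tag_asset -> grant_access), and O(~tag_asset) is already established, so O(grant_access).
Premise 4 is O(~authorize_blueprint -> ~grant_access); contrapositively O(grant_access -> authorize_blueprint). Since O(grant_access) holds, K gives O(authorize_blueprint).
Premise 2, O(~disarm_system -> ~authorize_blueprint), contraposes to O(authorize_blueprint -> disarm_system); with O(authorize_blueprint) we get O(disarm_system).
Premise 10, O(~redact_minutes -> ~disarm_system), contraposes to O(disarm_system -> redact_minutes); with O(disarm_system) we get O(redact_minutes).
Premises 3, 6, 8, 9 do not contribute to this derivation.
So O(redact_minutes) holds, i.e. F(~redact_minutes). The claim follows.

Yes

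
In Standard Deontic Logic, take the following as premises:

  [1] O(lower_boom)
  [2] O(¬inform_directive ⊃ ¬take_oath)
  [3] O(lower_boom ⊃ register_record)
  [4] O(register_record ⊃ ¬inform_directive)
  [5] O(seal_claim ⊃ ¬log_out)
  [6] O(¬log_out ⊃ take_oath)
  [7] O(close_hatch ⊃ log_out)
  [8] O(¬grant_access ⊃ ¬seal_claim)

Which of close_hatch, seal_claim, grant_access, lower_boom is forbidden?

From premise 1 we have O(lower_boom).
With premise 3, O(lower_boom ⊃ register_record), the K-axiom yields O(register_record).
Premise 4 is O(register_record ⊃ ¬inform_directive); since O(register_record), deontic closure gives O(¬inform_directive).
Applying K to premise 2 (O(¬inform_directive ⊃ ¬take_oath)) and O(¬inform_directive) yields O(¬take_oath).
Premise 6 is O(¬log_out ⊃ take_oath); contrapositively O(¬take_oath ⊃ log_out). Since O(¬take_oath) holds, K gives O(log_out).
The contrapositive of premise 5 (O(seal_claim ⊃ ¬log_out)) is O(log_out ⊃ ¬seal_claim), and O(log_out) is already established, so O(¬seal_claim).
So O(¬seal_claim) holds, i.e. seal_claim is forbidden. None of the other listed options is forbidden under the premises.

seal_claim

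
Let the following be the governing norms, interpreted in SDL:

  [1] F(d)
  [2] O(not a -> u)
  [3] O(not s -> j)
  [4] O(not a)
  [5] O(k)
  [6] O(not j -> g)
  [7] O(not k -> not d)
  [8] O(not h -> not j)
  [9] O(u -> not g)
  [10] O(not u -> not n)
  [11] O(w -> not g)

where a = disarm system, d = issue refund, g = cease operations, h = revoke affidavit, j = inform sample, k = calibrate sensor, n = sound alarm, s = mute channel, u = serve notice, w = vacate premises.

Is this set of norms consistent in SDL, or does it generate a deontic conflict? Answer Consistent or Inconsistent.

Consistent

Premise 7 is O(not k -> not d); even if O(not d) held, inferring O(not k) would be affirming the consequent — invalid.
So O(not k) is not derivable, and the apparent clash with O(k) does not arise.
A world satisfying every obligation exists (e.g. a=false, d=false, g=false, h=true, j=true, k=true, n=false, s=false, u=true, w=false); no atom is both obligatory and forbidden, so the set is consistent.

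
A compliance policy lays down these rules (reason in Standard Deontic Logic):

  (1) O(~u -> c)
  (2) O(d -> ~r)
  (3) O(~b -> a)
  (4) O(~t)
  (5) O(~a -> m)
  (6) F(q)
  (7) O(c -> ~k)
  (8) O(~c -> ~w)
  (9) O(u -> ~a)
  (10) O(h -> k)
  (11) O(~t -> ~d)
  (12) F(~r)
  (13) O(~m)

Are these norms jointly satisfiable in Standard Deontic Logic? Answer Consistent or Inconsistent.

Consistent

Premise 2 is O(d -> ~r), but O(d) is not derivable from the premises, so it does not yield O(~r).
So O(~r) is not derivable, and the apparent clash with O(r) does not arise.
A world satisfying every obligation exists (e.g. a=true, b=false, c=true, d=false, h=false, k=false, m=false, q=false, r=true, t=false, u=false, w=false); no atom is both obligatory and forbidden, so the set is consistent.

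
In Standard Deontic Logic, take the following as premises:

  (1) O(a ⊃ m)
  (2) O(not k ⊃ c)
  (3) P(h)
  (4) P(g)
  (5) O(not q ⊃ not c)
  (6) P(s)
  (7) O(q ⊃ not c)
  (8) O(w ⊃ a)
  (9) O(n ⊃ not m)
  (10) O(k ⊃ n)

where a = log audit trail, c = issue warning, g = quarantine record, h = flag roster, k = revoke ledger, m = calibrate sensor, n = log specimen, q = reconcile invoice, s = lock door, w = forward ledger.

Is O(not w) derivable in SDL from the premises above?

Premises 7 and 5 are O(q ⊃ not c) and O(not q ⊃ not c); every ideal world satisfies q or not q, so in either case not c holds — hence O(not c).
Premise 2, O(not k ⊃ c), contraposes to O(not c ⊃ k); with O(not c) we get O(k).
Applying K to premise 10 (O(k ⊃ n)) and O(k) yields O(n).
With premise 9, O(n ⊃ not m), the K-axiom yields O(not m).
Premise 1, O(a ⊃ m), contraposes to O(not m ⊃ not a); with O(not m) we get O(not a).
Premise 8, O(w ⊃ a), contraposes to O(not a ⊃ not w); with O(not a) we get O(not w).
Premises 3, 4, 6 do not contribute to this derivation.
So O(not w) follows.

Yes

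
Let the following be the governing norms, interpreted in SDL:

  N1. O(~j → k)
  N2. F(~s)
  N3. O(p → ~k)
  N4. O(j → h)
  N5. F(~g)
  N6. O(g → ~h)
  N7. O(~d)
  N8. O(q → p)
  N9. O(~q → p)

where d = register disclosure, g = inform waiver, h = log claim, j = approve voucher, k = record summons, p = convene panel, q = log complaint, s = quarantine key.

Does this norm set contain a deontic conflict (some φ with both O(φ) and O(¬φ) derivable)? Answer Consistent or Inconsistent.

Inconsistent

Premises 9 and 8 are O(~q → p) and O(q → p); every ideal world satisfies ~q or q, so in either case p holds — hence O(p).
From O(p) and premise 3, O(p → ~k), we obtain O(~k).
Premise 1 is O(~j → k); contrapositively O(~k → j). Since O(~k) holds, K gives O(j).
With premise 4, O(j → h), the K-axiom yields O(h).
The contrapositive of premise 6 (O(g → ~h)) is O(h → ~g), and O(h) is already established, so O(~g).
But premise 5, F(~g), means O(g).
We now have both O(~g) and O(g) — g is simultaneously obligatory and forbidden, violating the D-axiom.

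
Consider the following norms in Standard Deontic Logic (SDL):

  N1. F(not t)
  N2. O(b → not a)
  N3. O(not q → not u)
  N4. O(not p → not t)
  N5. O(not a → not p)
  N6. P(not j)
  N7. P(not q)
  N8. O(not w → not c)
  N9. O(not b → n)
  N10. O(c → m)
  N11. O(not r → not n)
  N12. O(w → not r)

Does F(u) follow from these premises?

No

Premise 3 is O(not q → not u), but O(not q) is not derivable from the premises (the permission P(not q) asserts only not O(q), not O(not q)), so it does not yield O(not u).
No other premise forces O(not u). An ideal world satisfying every premise can still have u true, so F(u) is not derivable.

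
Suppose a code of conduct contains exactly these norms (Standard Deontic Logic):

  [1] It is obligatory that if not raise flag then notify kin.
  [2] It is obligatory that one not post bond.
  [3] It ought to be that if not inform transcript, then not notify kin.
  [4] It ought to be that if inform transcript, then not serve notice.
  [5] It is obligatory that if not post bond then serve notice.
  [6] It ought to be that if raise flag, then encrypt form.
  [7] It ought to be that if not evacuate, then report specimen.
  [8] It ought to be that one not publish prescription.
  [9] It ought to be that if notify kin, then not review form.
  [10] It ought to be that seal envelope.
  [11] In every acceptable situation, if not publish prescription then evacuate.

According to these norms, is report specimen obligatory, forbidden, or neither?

Neither

Premise 7 is O(¬evacuate → report_specimen), but O(¬evacuate) is not derivable from the premises, so it does not yield O(report_specimen).
No premise or chain of K-axiom applications forces O(report_specimen), and none forces O(¬report_specimen). So report_specimen is neither obligatory nor forbidden under these norms.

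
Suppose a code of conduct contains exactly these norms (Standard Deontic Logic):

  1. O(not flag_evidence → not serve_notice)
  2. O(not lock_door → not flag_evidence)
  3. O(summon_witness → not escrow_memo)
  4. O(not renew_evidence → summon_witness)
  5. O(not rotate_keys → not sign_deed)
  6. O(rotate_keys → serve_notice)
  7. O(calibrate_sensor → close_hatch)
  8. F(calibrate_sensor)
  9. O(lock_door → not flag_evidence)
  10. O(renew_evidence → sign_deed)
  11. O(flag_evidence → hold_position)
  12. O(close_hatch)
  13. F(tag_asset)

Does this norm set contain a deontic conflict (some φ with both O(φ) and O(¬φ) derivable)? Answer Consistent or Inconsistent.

Consistent

Premise 7 is O(calibrate_sensor → close_hatch); even if O(close_hatch) held, inferring O(calibrate_sensor) would be affirming the consequent — invalid.
So O(calibrate_sensor) is not derivable, and the apparent clash with O(not calibrate_sensor) does not arise.
A world satisfying every obligation exists (e.g. calibrate_sensor=false, close_hatch=true, escrow_memo=false, flag_evidence=false, hold_position=false, lock_door=false, renew_evidence=false, rotate_keys=false, serve_notice=false, sign_deed=false, summon_witness=true, tag_asset=false); no atom is both obligatory and forbidden, so the set is consistent.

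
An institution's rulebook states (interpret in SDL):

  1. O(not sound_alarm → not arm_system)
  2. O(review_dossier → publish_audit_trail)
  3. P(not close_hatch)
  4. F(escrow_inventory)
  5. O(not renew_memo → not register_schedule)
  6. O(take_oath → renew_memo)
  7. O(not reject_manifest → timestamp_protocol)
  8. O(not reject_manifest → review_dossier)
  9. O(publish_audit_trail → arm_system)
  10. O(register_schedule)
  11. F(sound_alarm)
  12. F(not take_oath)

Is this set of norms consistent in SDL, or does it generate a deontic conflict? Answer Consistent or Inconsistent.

Premise 5 is O(not renew_memo → not register_schedule), but O(not renew_memo) is not derivable from the premises, so it does not yield O(not register_schedule).
So O(not register_schedule) is not derivable, and the apparent clash with O(register_schedule) does not arise.
A world satisfying every obligation exists (e.g. arm_system=false, close_hatch=false, escrow_inventory=false, publish_audit_trail=false, register_schedule=true, reject_manifest=true, renew_memo=true, review_dossier=false, sound_alarm=false, take_oath=true, timestamp_protocol=false); no atom is both obligatory and forbidden, so the set is consistent.

Consistent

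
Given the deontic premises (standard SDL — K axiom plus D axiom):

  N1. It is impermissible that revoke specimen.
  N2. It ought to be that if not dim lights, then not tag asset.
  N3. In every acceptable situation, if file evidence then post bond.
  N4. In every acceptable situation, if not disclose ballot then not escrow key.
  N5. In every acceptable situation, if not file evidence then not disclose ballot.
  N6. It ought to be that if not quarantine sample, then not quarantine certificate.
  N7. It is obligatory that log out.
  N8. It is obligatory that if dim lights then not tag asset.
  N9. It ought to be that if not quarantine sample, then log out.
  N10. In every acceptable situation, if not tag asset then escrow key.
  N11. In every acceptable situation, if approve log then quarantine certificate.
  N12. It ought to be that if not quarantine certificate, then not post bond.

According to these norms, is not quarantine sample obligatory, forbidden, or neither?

By case analysis on dim_lights: premise 8 gives O(dim_lights → ¬tag_asset) and premise 2 gives O(¬dim_lights → ¬tag_asset), so O(¬tag_asset) either way.
Applying K to premise 10 (O(¬tag_asset → escrow_key)) and O(¬tag_asset) yields O(escrow_key).
Premise 4, O(¬disclose_ballot → ¬escrow_key), contraposes to O(escrow_key → disclose_ballot); with O(escrow_key) we get O(disclose_ballot).
The contrapositive of premise 5 (O(¬file_evidence → ¬disclose_ballot)) is O(disclose_ballot → file_evidence), and O(disclose_ballot) is already established, so O(file_evidence).
From O(file_evidence) and premise 3, O(file_evidence → post_bond), we obtain O(post_bond).
Premise 12, O(¬quarantine_certificate → ¬post_bond), contraposes to O(post_bond → quarantine_certificate); with O(post_bond) we get O(quarantine_certificate).
The contrapositive of premise 6 (O(¬quarantine_sample → ¬quarantine_certificate)) is O(quarantine_certificate → quarantine_sample), and O(quarantine_certificate) is already established, so O(quarantine_sample).
Premises 1, 7, 9, 11 do not contribute to this derivation.
Thus O(quarantine_sample), which is F(¬quarantine_sample): ¬quarantine_sample is forbidden.

Forbidden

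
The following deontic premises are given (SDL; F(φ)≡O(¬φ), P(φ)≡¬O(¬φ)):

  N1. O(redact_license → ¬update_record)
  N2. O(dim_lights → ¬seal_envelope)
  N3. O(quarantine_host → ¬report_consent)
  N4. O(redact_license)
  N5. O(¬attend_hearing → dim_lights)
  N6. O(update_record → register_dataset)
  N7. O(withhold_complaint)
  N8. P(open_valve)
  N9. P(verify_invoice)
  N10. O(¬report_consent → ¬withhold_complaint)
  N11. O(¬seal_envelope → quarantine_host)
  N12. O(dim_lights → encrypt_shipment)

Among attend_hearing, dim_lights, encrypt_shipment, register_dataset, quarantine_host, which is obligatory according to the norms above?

From premise 7 we have O(withhold_complaint).
Premise 10 is O(¬report_consent → ¬withhold_complaint); contrapositively O(withhold_complaint → report_consent). Since O(withhold_complaint) holds, K gives O(report_consent).
Premise 3, O(quarantine_host → ¬report_consent), contraposes to O(report_consent → ¬quarantine_host); with O(report_consent) we get O(¬quarantine_host).
Premise 11 is O(¬seal_envelope → quarantine_host); contrapositively O(¬quarantine_host → seal_envelope). Since O(¬quarantine_host) holds, K gives O(seal_envelope).
Premise 2 is O(dim_lights → ¬seal_envelope); contrapositively O(seal_envelope → ¬dim_lights). Since O(seal_envelope) holds, K gives O(¬dim_lights).
Premise 5 is O(¬attend_hearing → dim_lights); contrapositively O(¬dim_lights → attend_hearing). Since O(¬dim_lights) holds, K gives O(attend_hearing).
So O(attend_hearing) holds — attend_hearing is obligatory. None of the other listed options is made obligatory by any chain of premises.

attend_hearing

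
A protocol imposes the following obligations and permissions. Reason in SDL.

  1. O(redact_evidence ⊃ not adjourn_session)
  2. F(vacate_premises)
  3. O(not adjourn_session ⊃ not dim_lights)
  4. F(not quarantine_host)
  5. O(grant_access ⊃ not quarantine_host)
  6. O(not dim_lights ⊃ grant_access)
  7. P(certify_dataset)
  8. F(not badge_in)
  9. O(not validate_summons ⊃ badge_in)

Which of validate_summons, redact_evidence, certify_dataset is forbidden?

F(not quarantine_host) at premise 4 means O(quarantine_host).
Premise 5 is O(grant_access ⊃ not quarantine_host); contrapositively O(quarantine_host ⊃ not grant_access). Since O(quarantine_host) holds, K gives O(not grant_access).
Premise 6, O(not dim_lights ⊃ grant_access), contraposes to O(not grant_access ⊃ dim_lights); with O(not grant_access) we get O(dim_lights).
The contrapositive of premise 3 (O(not adjourn_session ⊃ not dim_lights)) is O(dim_lights ⊃ adjourn_session), and O(dim_lights) is already established, so O(adjourn_session).
Premise 1, O(redact_evidence ⊃ not adjourn_session), contraposes to O(adjourn_session ⊃ not redact_evidence); with O(adjourn_session) we get O(not redact_evidence).
So O(not redact_evidence) holds, i.e. redact_evidence is forbidden. None of the other listed options is forbidden under the premises.

redact_evidence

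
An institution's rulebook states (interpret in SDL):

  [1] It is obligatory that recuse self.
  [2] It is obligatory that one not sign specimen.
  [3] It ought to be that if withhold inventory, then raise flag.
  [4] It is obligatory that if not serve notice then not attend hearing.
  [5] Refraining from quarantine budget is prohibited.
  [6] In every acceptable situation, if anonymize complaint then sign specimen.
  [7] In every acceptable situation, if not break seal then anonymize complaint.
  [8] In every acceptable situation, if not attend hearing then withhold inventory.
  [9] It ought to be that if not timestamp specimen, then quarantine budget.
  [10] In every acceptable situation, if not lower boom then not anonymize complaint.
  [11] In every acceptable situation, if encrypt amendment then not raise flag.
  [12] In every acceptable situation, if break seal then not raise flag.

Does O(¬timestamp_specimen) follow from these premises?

Premise 9 is O(¬timestamp_specimen → quarantine_budget); even if O(quarantine_budget) held, inferring O(¬timestamp_specimen) would be affirming the consequent — invalid.
No other premise forces O(¬timestamp_specimen). An ideal world satisfying every premise can still have ¬timestamp_specimen false, so O(¬timestamp_specimen) is not derivable.

No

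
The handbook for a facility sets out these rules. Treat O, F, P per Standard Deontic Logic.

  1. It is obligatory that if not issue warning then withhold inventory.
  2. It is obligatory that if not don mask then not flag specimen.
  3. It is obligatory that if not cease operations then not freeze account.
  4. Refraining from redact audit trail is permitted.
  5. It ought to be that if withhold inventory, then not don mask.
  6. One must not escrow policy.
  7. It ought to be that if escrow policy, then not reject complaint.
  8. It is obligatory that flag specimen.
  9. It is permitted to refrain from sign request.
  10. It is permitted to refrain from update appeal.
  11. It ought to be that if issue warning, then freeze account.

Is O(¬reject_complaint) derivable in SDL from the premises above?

No

Premise 7 is O(escrow_policy → ¬reject_complaint), but O(escrow_policy) is not derivable from the premises, so it does not yield O(¬reject_complaint).
No other premise forces O(¬reject_complaint). An ideal world satisfying every premise can still have ¬reject_complaint false, so O(¬reject_complaint) is not derivable.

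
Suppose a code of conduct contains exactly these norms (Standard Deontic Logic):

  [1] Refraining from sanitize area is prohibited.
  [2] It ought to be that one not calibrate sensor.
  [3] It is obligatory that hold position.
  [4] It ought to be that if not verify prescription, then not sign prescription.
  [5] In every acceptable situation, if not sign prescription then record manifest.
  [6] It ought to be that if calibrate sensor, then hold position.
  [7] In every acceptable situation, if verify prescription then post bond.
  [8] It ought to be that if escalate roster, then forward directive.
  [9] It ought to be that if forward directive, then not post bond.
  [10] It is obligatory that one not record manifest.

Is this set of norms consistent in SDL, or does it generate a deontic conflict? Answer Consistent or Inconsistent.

Premise 6 is O(calibrate_sensor → hold_position); even if O(hold_position) held, inferring O(calibrate_sensor) would be affirming the consequent — invalid.
So O(calibrate_sensor) is not derivable, and the apparent clash with O(¬calibrate_sensor) does not arise.
A world satisfying every obligation exists (e.g. calibrate_sensor=false, escalate_roster=false, forward_directive=false, hold_position=true, post_bond=true, record_manifest=false, sanitize_area=true, sign_prescription=true, verify_prescription=true); no atom is both obligatory and forbidden, so the set is consistent.

Consistent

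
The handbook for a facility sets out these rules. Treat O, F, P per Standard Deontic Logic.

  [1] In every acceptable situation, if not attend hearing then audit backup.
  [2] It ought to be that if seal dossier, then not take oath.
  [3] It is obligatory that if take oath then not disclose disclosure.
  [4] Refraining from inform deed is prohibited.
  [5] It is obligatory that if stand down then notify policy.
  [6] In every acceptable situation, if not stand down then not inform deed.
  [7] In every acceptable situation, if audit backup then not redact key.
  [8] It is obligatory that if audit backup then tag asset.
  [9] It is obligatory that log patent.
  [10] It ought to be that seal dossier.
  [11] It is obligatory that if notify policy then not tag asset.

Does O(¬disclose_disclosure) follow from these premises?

No

Premise 3 is O(take_oath → ¬disclose_disclosure), but O(take_oath) is not derivable from the premises, so it does not yield O(¬disclose_disclosure).
No other premise forces O(¬disclose_disclosure). An ideal world satisfying every premise can still have ¬disclose_disclosure false, so O(¬disclose_disclosure) is not derivable.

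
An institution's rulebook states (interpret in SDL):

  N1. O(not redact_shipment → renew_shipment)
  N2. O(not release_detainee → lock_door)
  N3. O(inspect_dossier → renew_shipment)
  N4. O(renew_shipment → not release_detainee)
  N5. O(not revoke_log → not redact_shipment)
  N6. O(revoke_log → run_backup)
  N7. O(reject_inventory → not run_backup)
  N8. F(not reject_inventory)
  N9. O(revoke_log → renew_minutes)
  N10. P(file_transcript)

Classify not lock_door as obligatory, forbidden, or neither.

F(not reject_inventory) at premise 8 means O(reject_inventory).
Applying K to premise 7 (O(reject_inventory → not run_backup)) and O(reject_inventory) yields O(not run_backup).
The contrapositive of premise 6 (O(revoke_log → run_backup)) is O(not run_backup → not revoke_log), and O(not run_backup) is already established, so O(not revoke_log).
With premise 5, O(not revoke_log → not redact_shipment), the K-axiom yields O(not redact_shipment).
Premise 1 is O(not redact_shipment → renew_shipment); since O(not redact_shipment), deontic closure gives O(renew_shipment).
With premise 4, O(renew_shipment → not release_detainee), the K-axiom yields O(not release_detainee).
Premise 2 is O(not release_detainee → lock_door); since O(not release_detainee), deontic closure gives O(lock_door).
Premises 3, 9, 10 do not contribute to this derivation.
Thus O(lock_door), which is F(not lock_door): not lock_door is forbidden.

Forbidden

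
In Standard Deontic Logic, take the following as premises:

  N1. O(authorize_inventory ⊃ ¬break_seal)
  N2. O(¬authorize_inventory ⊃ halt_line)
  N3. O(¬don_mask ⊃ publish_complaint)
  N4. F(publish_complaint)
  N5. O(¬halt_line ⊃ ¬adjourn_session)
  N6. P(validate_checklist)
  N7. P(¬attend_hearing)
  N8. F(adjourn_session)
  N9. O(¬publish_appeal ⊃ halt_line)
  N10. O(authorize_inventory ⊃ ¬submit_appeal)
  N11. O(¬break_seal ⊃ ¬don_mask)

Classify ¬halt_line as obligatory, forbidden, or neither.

Forbidden

Premise 4 is F(publish_complaint), i.e. O(¬publish_complaint).
Premise 3 is O(¬don_mask ⊃ publish_complaint); contrapositively O(¬publish_complaint ⊃ don_mask). Since O(¬publish_complaint) holds, K gives O(don_mask).
Premise 11 is O(¬break_seal ⊃ ¬don_mask); contrapositively O(don_mask ⊃ break_seal). Since O(don_mask) holds, K gives O(break_seal).
Premise 1 is O(authorize_inventory ⊃ ¬break_seal); contrapositively O(break_seal ⊃ ¬authorize_inventory). Since O(break_seal) holds, K gives O(¬authorize_inventory).
Applying K to premise 2 (O(¬authorize_inventory ⊃ halt_line)) and O(¬authorize_inventory) yields O(halt_line).
Premises 5, 6, 7, 8, 9, 10 do not contribute to this derivation.
Thus O(halt_line), which is F(¬halt_line): ¬halt_line is forbidden.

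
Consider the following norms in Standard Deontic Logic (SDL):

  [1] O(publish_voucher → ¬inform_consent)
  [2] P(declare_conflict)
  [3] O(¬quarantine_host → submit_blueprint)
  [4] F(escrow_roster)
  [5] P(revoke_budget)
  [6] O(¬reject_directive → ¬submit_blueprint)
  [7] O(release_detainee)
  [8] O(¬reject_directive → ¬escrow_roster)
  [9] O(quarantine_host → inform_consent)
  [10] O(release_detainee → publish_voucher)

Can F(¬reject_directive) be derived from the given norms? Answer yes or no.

Yes

Premise 7 states O(release_detainee) outright.
From O(release_detainee) and premise 10, O(release_detainee → publish_voucher), we obtain O(publish_voucher).
From O(publish_voucher) and premise 1, O(publish_voucher → ¬inform_consent), we obtain O(¬inform_consent).
The contrapositive of premise 9 (O(quarantine_host → inform_consent)) is O(¬inform_consent → ¬quarantine_host), and O(¬inform_consent) is already established, so O(¬quarantine_host).
Applying K to premise 3 (O(¬quarantine_host → submit_blueprint)) and O(¬quarantine_host) yields O(submit_blueprint).
The contrapositive of premise 6 (O(¬reject_directive → ¬submit_blueprint)) is O(submit_blueprint → reject_directive), and O(submit_blueprint) is already established, so O(reject_directive).
Premises 2, 4, 5, 8 do not contribute to this derivation.
So O(reject_directive) holds, i.e. F(¬reject_directive). The claim follows.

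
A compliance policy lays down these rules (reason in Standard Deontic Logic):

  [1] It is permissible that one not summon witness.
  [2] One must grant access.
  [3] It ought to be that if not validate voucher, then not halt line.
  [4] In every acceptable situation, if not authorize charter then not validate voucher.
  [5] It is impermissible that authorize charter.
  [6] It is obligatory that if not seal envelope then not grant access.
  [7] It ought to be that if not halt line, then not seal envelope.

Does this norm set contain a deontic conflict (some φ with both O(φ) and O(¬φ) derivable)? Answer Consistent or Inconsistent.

Premise 2 gives O(grant_access).
Premise 6 is O(¬seal_envelope → ¬grant_access); contrapositively O(grant_access → seal_envelope). Since O(grant_access) holds, K gives O(seal_envelope).
Premise 7, O(¬halt_line → ¬seal_envelope), contraposes to O(seal_envelope → halt_line); with O(seal_envelope) we get O(halt_line).
The contrapositive of premise 3 (O(¬validate_voucher → ¬halt_line)) is O(halt_line → validate_voucher), and O(halt_line) is already established, so O(validate_voucher).
Premise 4, O(¬authorize_charter → ¬validate_voucher), contraposes to O(validate_voucher → authorize_charter); with O(validate_voucher) we get O(authorize_charter).
However, F(authorize_charter) at premise 5 amounts to O(¬authorize_charter).
We now have both O(authorize_charter) and O(¬authorize_charter) — authorize_charter is simultaneously obligatory and forbidden, violating the D-axiom.

Inconsistent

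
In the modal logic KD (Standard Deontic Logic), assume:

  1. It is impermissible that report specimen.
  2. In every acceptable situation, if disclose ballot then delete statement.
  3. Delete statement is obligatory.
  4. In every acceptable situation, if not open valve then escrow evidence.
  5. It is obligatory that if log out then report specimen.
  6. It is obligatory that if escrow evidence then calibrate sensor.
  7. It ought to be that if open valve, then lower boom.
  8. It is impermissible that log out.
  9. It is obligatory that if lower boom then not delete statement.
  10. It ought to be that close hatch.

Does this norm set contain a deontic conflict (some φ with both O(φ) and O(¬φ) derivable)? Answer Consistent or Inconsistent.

Consistent

Premise 5 is O(log_out → report_specimen), but O(log_out) is not derivable from the premises, so it does not yield O(report_specimen).
So O(report_specimen) is not derivable, and the apparent clash with O(¬report_specimen) does not arise.
A world satisfying every obligation exists (e.g. calibrate_sensor=true, close_hatch=true, delete_statement=true, disclose_ballot=false, escrow_evidence=true, log_out=false, lower_boom=false, open_valve=false, report_specimen=false); no atom is both obligatory and forbidden, so the set is consistent.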